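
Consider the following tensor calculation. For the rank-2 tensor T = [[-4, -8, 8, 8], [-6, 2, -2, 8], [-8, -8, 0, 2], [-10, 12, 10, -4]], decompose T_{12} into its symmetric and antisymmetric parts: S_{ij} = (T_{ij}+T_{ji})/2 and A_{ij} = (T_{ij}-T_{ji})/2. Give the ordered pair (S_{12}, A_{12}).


T_{12} = -8
T_{21} = -6
S_{12} = (-8 + -6)/2 = -14/2 = -7
A_{12} = (-8 - -6)/2 = -2/2 = -1
Check: S + A = -7 + -1 = -8 = T_{12}.

(-7, -1)


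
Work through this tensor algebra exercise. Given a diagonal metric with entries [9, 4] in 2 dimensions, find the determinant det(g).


For a diagonal metric, the determinant is the product of diagonal entries.
Diagonal entries: 9, 4
det(g) = 9 * 4 = 36

36


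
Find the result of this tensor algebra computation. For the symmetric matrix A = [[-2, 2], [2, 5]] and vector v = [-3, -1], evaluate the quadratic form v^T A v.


First compute Av:
(Av)_1 = -2*-3 + 2*-1 = 4
(Av)_2 = 2*-3 + 5*-1 = -11
Av = [4, -11]
Then v^T (Av) = -3*4 + -1*-11
= -12 + 11 = -1

-1


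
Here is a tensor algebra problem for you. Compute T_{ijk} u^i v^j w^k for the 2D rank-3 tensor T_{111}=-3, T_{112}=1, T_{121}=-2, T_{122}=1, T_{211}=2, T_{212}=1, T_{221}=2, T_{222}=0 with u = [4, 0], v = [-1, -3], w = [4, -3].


S = sum over i,j,k of T_{ijk} u_i v_j w_k. Expanding all 8 terms:
T_{111}*u_1*v_1*w_1 = -3*4*-1*4 = 48  (running total: 48)
T_{112}*u_1*v_1*w_2 = 1*4*-1*-3 = 12  (running total: 60)
T_{121}*u_1*v_2*w_1 = -2*4*-3*4 = 96  (running total: 156)
T_{122}*u_1*v_2*w_2 = 1*4*-3*-3 = 36  (running total: 192)
T_{211}*u_2*v_1*w_1 = 2*0*-1*4 = 0  (running total: 192)
T_{212}*u_2*v_1*w_2 = 1*0*-1*-3 = 0  (running total: 192)
T_{221}*u_2*v_2*w_1 = 2*0*-3*4 = 0  (running total: 192)
T_{222}*u_2*v_2*w_2 = 0*0*-3*-3 = 0  (running total: 192)
S = 192

192


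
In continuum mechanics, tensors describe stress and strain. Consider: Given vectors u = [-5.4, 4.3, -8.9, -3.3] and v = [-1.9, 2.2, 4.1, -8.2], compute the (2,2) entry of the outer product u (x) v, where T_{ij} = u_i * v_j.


The outer product entry T_{ij} = u_i * v_j.
We need i=2, j=2.
u_2 = 4.3, v_2 = 2.2
T_{2,2} = 4.3 * 2.2 = 9.46

9.46


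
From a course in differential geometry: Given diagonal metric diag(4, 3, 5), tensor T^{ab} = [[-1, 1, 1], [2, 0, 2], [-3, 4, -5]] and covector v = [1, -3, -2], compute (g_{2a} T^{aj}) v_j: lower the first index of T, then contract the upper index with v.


Step 1: lower the first index. For a diagonal metric, g_{ia} T^{aj} = g_{ii} T^{ij} (no sum on i).
g_{22} = 3
S_2{}^1 = 3 * T^{21} = 3 * 2 = 6
S_2{}^2 = 3 * T^{22} = 3 * 0 = 0
S_2{}^3 = 3 * T^{23} = 3 * 2 = 6
Step 2: contract S_2{}^j with v_j.
S_2{}^1 * v_1 = 6 * 1 = 6
S_2{}^2 * v_2 = 0 * -3 = 0
S_2{}^3 * v_3 = 6 * -2 = -12
Result = 6 + 0 + -12 = -6

-6


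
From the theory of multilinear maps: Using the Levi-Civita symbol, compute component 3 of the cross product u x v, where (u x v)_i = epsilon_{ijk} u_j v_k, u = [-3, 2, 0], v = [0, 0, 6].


(u x v)_3 = sum_{j,k} epsilon_{3jk} u_j v_k. Only permutations of (1,2,3) contribute; the two non-zero terms are:
eps_{312} u_1 v_2 = 1 * -3 * 0 = 0
eps_{321} u_2 v_1 = -1 * 2 * 0 = 0
(u x v)_3 = 0

0


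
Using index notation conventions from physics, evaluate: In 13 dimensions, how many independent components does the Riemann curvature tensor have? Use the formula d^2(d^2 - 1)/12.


The Riemann tensor in d dimensions has d^2(d^2 - 1)/12 independent components.
d = 13, so d^2 = 169
d^2 - 1 = 168
d^2(d^2 - 1) = 169 * 168 = 28392
Divide by 12: 28392 / 12 = 2366

2366


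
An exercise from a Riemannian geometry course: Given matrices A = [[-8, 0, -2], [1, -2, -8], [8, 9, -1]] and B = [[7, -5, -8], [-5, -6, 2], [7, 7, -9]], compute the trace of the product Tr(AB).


Tr(AB) = sum_i (AB)_{ii} where (AB)_{ii} = sum_k A_{ik} B_{ki}.
(AB)_{11} = -8*7 + 0*-5 + -2*7 = -70
(AB)_{22} = 1*-5 + -2*-6 + -8*7 = -49
(AB)_{33} = 8*-8 + 9*2 + -1*-9 = -37
Tr(AB) = -70 + -49 + -37 = -156

-156


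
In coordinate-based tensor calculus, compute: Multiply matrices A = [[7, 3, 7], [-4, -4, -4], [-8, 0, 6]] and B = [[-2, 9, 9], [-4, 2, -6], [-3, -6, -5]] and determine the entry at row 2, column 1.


(AB)_{ij} = sum_k A_{ik} B_{kj}.
For i=2, j=1:
A_{21} * B_{11} = -4 * -2 = 8
A_{22} * B_{21} = -4 * -4 = 16
A_{23} * B_{31} = -4 * -3 = 12
Sum = 8 + 16 + 12 = 36

36


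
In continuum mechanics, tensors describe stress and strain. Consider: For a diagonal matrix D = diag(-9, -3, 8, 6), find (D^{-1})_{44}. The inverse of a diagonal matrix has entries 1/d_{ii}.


For a diagonal matrix, the inverse has entries (D^{-1})_{ii} = 1/d_{ii}.
The diagonal entries are: d_{11} = -9, d_{22} = -3, d_{33} = 8, d_{44} = 6
We need (D^{-1})_{44} = 1/d_{44} = 1/6 = 1/6

1/6


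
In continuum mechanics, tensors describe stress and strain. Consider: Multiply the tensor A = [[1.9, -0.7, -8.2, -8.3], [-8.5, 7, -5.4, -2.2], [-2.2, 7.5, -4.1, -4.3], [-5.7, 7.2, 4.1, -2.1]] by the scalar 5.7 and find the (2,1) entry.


Scalar multiplication: (cA)_{ij} = c * A_{ij}.
c = 5.7
A_{21} = -8.5
(cA)_{21} = 5.7 * -8.5 = -48.45

-48.45


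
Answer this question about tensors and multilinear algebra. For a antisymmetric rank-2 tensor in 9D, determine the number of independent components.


A antisymmetric rank-2 tensor in d dimensions has d(d-1)/2 independent components.
d = 9
d(d-1)/2 = 9 * 8 / 2 = 72 / 2 = 36

36


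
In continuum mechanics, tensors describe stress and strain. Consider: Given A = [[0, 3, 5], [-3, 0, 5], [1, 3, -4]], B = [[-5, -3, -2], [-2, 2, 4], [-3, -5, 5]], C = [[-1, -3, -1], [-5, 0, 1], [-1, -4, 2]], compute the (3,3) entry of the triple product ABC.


(ABC)_{33} = sum_m (AB)_{3m} C_{m3}. First compute row 3 of AB.
(AB)_{31} = 1*-5 + 3*-2 + -4*-3 = 1
(AB)_{32} = 1*-3 + 3*2 + -4*-5 = 23
(AB)_{33} = 1*-2 + 3*4 + -4*5 = -10
Now contract with column 3 of C:
(AB)_{31} * C_{13} = 1 * -1 = -1
(AB)_{32} * C_{23} = 23 * 1 = 23
(AB)_{33} * C_{33} = -10 * 2 = -20
(ABC)_{33} = -1 + 23 + -20 = 2

2


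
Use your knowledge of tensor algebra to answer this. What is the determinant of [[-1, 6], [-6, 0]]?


For a 2x2 matrix [[a, b], [c, d]], det = a*d - b*c.
a = -1, b = 6, c = -6, d = 0
a*d = -1 * 0 = 0
b*c = 6 * -6 = -36
det = 0 - -36 = 36

36


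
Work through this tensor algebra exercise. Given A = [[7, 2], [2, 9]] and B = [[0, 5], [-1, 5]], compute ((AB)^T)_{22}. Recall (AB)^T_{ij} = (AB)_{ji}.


(AB)^T_{ij} = (AB)_{ji} = sum_k A_{jk} B_{ki}.
For i=2, j=2 we need (AB)_{22}:
A_{21} * B_{12} = 2 * 5 = 10
A_{22} * B_{22} = 9 * 5 = 45
Sum = 10 + 45 = 55

55


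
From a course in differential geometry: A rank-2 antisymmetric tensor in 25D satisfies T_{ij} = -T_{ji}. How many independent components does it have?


An antisymmetric rank-2 tensor satisfies A_{ij} = -A_{ji}, so diagonal entries are zero.
The independent components are the upper-triangular entries: C(n, 2) = n(n-1)/2.
n = 25
C(25, 2) = 25 * 24 / 2 = 600 / 2 = 300

300


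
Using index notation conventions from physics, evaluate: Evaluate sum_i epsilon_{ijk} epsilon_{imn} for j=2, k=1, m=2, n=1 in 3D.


Using the identity: epsilon_{ijk} epsilon_{imn} = delta_{jm} delta_{kn} - delta_{jn} delta_{km}.
delta_{22} = 1
delta_{11} = 1
delta_{21} = 0
delta_{12} = 0
Result = 1 * 1 - 0 * 0 = 1 - 0 = 1

1


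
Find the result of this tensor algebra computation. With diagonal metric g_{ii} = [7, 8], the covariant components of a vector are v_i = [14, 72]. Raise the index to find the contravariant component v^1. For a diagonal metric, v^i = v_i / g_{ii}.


To raise an index with a diagonal metric: v^i = v_i / g_{ii}.
For index 1: v_1 = 14, g_{11} = 7
v^1 = 14 / 7 = 2

2


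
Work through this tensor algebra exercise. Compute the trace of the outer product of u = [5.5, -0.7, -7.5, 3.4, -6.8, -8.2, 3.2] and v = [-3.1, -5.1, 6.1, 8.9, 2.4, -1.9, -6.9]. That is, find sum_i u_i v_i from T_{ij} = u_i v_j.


The outer product gives T_{ij} = u_i v_j.
The trace (contraction) is Tr(T) = sum_i T_{ii} = sum_i u_i v_i.
Diagonal entries:
T_{11} = u_1 * v_1 = 5.5 * -3.1 = -17.05
T_{22} = u_2 * v_2 = -0.7 * -5.1 = 3.57
T_{33} = u_3 * v_3 = -7.5 * 6.1 = -45.75
T_{44} = u_4 * v_4 = 3.4 * 8.9 = 30.26
T_{55} = u_5 * v_5 = -6.8 * 2.4 = -16.32
T_{66} = u_6 * v_6 = -8.2 * -1.9 = 15.58
T_{77} = u_7 * v_7 = 3.2 * -6.9 = -22.08
Tr(T) = -17.05 + 3.57 + -45.75 + 30.26 + -16.32 + 15.58 + -22.08 = -51.79

-51.79


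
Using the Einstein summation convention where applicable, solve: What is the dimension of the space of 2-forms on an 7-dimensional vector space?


The dimension of the space of p-forms on an n-dimensional space is C(n, p).
n = 7, p = 2
C(7, 2) = 7! / (2! * 5!) = 21

21


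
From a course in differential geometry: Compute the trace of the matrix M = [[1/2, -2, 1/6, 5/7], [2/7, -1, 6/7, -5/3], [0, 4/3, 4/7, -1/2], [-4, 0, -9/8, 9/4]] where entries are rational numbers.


The trace is the sum of diagonal entries.
Diagonal: M[1,1] = 1/2, M[2,2] = -1, M[3,3] = 4/7, M[4,4] = 9/4
Tr(M) = 1/2 + -1 + 4/7 + 9/4
Computing step by step:
After adding M[1,1]: 1/2
After adding M[2,2]: -1/2
After adding M[3,3]: 1/14
After adding M[4,4]: 65/28
Tr(M) = 65/28

65/28


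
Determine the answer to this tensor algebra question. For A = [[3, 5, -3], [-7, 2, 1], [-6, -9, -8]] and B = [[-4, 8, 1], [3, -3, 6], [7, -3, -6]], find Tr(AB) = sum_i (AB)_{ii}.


Tr(AB) = sum_i (AB)_{ii} where (AB)_{ii} = sum_k A_{ik} B_{ki}.
(AB)_{11} = 3*-4 + 5*3 + -3*7 = -18
(AB)_{22} = -7*8 + 2*-3 + 1*-3 = -65
(AB)_{33} = -6*1 + -9*6 + -8*-6 = -12
Tr(AB) = -18 + -65 + -12 = -95

-95


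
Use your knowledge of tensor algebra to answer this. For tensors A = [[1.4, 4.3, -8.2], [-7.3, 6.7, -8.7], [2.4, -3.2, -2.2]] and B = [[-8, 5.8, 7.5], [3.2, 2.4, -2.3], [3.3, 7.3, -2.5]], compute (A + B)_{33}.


Tensor addition is component-wise: (A + B)_{ij} = A_{ij} + B_{ij}.
A_{33} = -2.2
B_{33} = -2.5
(A + B)_{33} = -2.2 + -2.5 = -4.7

-4.7


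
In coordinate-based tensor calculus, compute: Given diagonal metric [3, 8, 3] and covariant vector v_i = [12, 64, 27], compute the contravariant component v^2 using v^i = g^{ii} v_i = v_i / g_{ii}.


To raise an index with a diagonal metric: v^i = v_i / g_{ii}.
For index 2: v_2 = 64, g_{22} = 8
v^2 = 64 / 8 = 8

8


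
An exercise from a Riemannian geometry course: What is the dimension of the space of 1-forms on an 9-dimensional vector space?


The dimension of the space of p-forms on an n-dimensional space is C(n, p).
n = 9, p = 1
C(9, 1) = 9! / (1! * 8!) = 9

9


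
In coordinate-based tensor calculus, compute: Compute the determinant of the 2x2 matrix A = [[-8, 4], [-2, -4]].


For a 2x2 matrix [[a, b], [c, d]], det = a*d - b*c.
a = -8, b = 4, c = -2, d = -4
a*d = -8 * -4 = 32
b*c = 4 * -2 = -8
det = 32 - -8 = 40

40


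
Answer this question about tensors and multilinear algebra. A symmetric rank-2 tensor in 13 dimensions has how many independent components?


A symmetric rank-2 tensor in d dimensions has d(d+1)/2 independent components.
d = 13
d(d+1)/2 = 13 * 14 / 2 = 182 / 2 = 91

91


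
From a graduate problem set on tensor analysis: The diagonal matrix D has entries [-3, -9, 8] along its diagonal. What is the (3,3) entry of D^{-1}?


For a diagonal matrix, the inverse has entries (D^{-1})_{ii} = 1/d_{ii}.
The diagonal entries are: d_{11} = -3, d_{22} = -9, d_{33} = 8
We need (D^{-1})_{33} = 1/d_{33} = 1/8 = 1/8

1/8


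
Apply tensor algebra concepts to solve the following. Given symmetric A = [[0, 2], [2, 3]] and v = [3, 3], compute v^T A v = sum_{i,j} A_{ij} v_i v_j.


First compute Av:
(Av)_1 = 0*3 + 2*3 = 6
(Av)_2 = 2*3 + 3*3 = 15
Av = [6, 15]
Then v^T (Av) = 3*6 + 3*15
= 18 + 45 = 63

63


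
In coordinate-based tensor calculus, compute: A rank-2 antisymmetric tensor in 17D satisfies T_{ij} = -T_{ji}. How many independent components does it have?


An antisymmetric rank-2 tensor satisfies A_{ij} = -A_{ji}, so diagonal entries are zero.
The independent components are the upper-triangular entries: C(n, 2) = n(n-1)/2.
n = 17
C(17, 2) = 17 * 16 / 2 = 272 / 2 = 136

136


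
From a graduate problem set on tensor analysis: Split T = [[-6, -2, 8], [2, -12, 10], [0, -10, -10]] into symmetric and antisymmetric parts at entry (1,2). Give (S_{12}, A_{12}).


T_{12} = -2
T_{21} = 2
S_{12} = (-2 + 2)/2 = 0/2 = 0
A_{12} = (-2 - 2)/2 = -4/2 = -2
Check: S + A = 0 + -2 = -2 = T_{12}.

(0, -2)


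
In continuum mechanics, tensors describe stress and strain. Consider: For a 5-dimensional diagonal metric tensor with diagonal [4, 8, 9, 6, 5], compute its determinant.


For a diagonal metric, the determinant is the product of diagonal entries.
Diagonal entries: 4, 8, 9, 6, 5
det(g) = 4 * 8 * 9 * 6 * 5 = 8640

8640


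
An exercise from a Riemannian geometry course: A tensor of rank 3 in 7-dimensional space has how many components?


The number of components of a rank-r tensor in d dimensions is d^r.
Here d = 7 and r = 3.
7^3 = 343

343


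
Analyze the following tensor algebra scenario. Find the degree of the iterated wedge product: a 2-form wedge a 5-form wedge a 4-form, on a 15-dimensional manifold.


The degree of a wedge product is the sum of the degrees of the individual forms.
Degrees: 2, 5, 4
Total degree = 2 + 5 + 4 = 11

11


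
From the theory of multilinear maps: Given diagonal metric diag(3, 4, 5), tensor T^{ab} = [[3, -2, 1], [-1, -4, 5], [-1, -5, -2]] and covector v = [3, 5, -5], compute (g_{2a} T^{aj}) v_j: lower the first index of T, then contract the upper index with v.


Step 1: lower the first index. For a diagonal metric, g_{ia} T^{aj} = g_{ii} T^{ij} (no sum on i).
g_{22} = 4
S_2{}^1 = 4 * T^{21} = 4 * -1 = -4
S_2{}^2 = 4 * T^{22} = 4 * -4 = -16
S_2{}^3 = 4 * T^{23} = 4 * 5 = 20
Step 2: contract S_2{}^j with v_j.
S_2{}^1 * v_1 = -4 * 3 = -12
S_2{}^2 * v_2 = -16 * 5 = -80
S_2{}^3 * v_3 = 20 * -5 = -100
Result = -12 + -80 + -100 = -192

-192


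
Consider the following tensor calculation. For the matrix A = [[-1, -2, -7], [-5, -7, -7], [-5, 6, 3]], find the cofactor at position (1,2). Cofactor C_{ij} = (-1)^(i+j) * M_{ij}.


To find cofactor C_{12}, delete row 1 and column 2.
The resulting 2x2 submatrix is: [[-5, -7], [-5, 3]]
Minor M_{12} = -5*3 - -7*-5
  = -15 - 35 = -50
Sign = (-1)^(1+2) = (-1)^3 = -1
Cofactor C_{12} = -1 * -50 = 50

50


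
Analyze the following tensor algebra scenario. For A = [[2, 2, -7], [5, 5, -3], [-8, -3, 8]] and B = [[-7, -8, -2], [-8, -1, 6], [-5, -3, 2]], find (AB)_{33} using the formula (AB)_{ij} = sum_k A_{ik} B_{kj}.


(AB)_{ij} = sum_k A_{ik} B_{kj}.
For i=3, j=3:
A_{31} * B_{13} = -8 * -2 = 16
A_{32} * B_{23} = -3 * 6 = -18
A_{33} * B_{33} = 8 * 2 = 16
Sum = 16 + -18 + 16 = 14

14


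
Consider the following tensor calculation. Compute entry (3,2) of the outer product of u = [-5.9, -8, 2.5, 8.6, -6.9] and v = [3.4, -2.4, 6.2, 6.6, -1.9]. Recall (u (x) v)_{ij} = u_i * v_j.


The outer product entry T_{ij} = u_i * v_j.
We need i=3, j=2.
u_3 = 2.5, v_2 = -2.4
T_{3,2} = 2.5 * -2.4 = -6

-6


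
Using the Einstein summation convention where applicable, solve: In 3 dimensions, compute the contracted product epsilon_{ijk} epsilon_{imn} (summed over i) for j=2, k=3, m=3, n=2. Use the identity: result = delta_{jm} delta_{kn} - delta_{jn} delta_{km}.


Using the identity: epsilon_{ijk} epsilon_{imn} = delta_{jm} delta_{kn} - delta_{jn} delta_{km}.
delta_{23} = 0
delta_{32} = 0
delta_{22} = 1
delta_{33} = 1
Result = 0 * 0 - 1 * 1 = 0 - 1 = -1

-1


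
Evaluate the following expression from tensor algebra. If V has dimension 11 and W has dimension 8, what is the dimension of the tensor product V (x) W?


The dimension of a tensor product is the product of dimensions.
dim(V) = 11, dim(W) = 8
dim(V (x) W) = 11 * 8 = 88

88


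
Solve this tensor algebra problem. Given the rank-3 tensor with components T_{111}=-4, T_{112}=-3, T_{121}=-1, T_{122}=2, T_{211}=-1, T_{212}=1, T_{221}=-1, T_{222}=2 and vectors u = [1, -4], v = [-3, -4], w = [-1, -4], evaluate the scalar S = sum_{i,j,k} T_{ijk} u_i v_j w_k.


S = sum over i,j,k of T_{ijk} u_i v_j w_k. Expanding all 8 terms:
T_{111}*u_1*v_1*w_1 = -4*1*-3*-1 = -12  (running total: -12)
T_{112}*u_1*v_1*w_2 = -3*1*-3*-4 = -36  (running total: -48)
T_{121}*u_1*v_2*w_1 = -1*1*-4*-1 = -4  (running total: -52)
T_{122}*u_1*v_2*w_2 = 2*1*-4*-4 = 32  (running total: -20)
T_{211}*u_2*v_1*w_1 = -1*-4*-3*-1 = 12  (running total: -8)
T_{212}*u_2*v_1*w_2 = 1*-4*-3*-4 = -48  (running total: -56)
T_{221}*u_2*v_2*w_1 = -1*-4*-4*-1 = 16  (running total: -40)
T_{222}*u_2*v_2*w_2 = 2*-4*-4*-4 = -128  (running total: -168)
S = -168

-168


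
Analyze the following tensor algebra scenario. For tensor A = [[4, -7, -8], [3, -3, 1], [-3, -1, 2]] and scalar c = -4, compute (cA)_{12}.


Scalar multiplication: (cA)_{ij} = c * A_{ij}.
c = -4
A_{12} = -7
(cA)_{12} = -4 * -7 = 28

28


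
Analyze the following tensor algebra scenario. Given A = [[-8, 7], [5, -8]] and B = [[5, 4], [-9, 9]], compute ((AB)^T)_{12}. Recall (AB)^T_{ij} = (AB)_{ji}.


(AB)^T_{ij} = (AB)_{ji} = sum_k A_{jk} B_{ki}.
For i=1, j=2 we need (AB)_{21}:
A_{21} * B_{11} = 5 * 5 = 25
A_{22} * B_{21} = -8 * -9 = 72
Sum = 25 + 72 = 97

97


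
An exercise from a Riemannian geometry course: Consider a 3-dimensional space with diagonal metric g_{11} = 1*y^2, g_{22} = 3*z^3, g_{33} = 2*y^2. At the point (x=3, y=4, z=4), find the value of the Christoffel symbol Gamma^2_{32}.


For a diagonal metric, Gamma^k_{ij} = (1/2) g^{kk} (dg_{ik}/dx_j + dg_{jk}/dx_i - dg_{ij}/dx_k).
The metric is diagonal, so g_{ab} = 0 for a != b.
At the given point: g_{11} = 16, g_{22} = 192, g_{33} = 32
g^{22} = 1/192
dg_{32}/dx_2 = 0 (off-diagonal)
dg_{22}/dx_3 = dg_{22}/dx_3 = 144
dg_{32}/dx_2 = 0 (off-diagonal)
Numerator = 0 + 144 - 0 = 144
Gamma^2_{32} = 144 / (2 * 192) = 3/8

3/8


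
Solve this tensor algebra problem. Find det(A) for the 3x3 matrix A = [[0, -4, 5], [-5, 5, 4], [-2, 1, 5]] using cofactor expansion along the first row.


Expanding along the first row, det(A) = a11*M_11 - a12*M_12 + a13*M_13, where M_1j is the (1,j) minor.
Minor M_11 = 5*5 - 4*1 = 21
Minor M_12 = -5*5 - 4*-2 = -17
Minor M_13 = -5*1 - 5*-2 = 5
det = 0*(21) - -4*(-17) + 5*(5)
    = 0 - 68 + 25
    = -43

-43


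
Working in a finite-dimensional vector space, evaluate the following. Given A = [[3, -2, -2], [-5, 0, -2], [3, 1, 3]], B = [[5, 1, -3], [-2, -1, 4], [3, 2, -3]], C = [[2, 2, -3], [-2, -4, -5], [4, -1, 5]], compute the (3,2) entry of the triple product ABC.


(ABC)_{32} = sum_m (AB)_{3m} C_{m2}. First compute row 3 of AB.
(AB)_{31} = 3*5 + 1*-2 + 3*3 = 22
(AB)_{32} = 3*1 + 1*-1 + 3*2 = 8
(AB)_{33} = 3*-3 + 1*4 + 3*-3 = -14
Now contract with column 2 of C:
(AB)_{31} * C_{12} = 22 * 2 = 44
(AB)_{32} * C_{22} = 8 * -4 = -32
(AB)_{33} * C_{32} = -14 * -1 = 14
(ABC)_{32} = 44 + -32 + 14 = 26

26


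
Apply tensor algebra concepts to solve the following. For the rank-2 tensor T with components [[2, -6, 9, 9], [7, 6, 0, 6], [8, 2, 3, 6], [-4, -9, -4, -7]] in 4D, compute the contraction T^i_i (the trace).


The contraction (trace) of a rank-2 tensor is the sum of its diagonal elements.
Diagonal entries: A[1,1] = 2, A[2,2] = 6, A[3,3] = 3, A[4,4] = -7
Tr(A) = 2 + 6 + 3 + -7 = 4

4


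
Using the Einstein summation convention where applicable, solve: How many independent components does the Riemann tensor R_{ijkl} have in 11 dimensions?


The Riemann tensor in d dimensions has d^2(d^2 - 1)/12 independent components.
d = 11, so d^2 = 121
d^2 - 1 = 120
d^2(d^2 - 1) = 121 * 120 = 14520
Divide by 12: 14520 / 12 = 1210

1210


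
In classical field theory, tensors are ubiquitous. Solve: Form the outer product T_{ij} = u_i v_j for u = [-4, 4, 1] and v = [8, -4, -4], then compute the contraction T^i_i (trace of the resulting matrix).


The outer product gives T_{ij} = u_i v_j.
The trace (contraction) is Tr(T) = sum_i T_{ii} = sum_i u_i v_i.
Diagonal entries:
T_{11} = u_1 * v_1 = -4 * 8 = -32
T_{22} = u_2 * v_2 = 4 * -4 = -16
T_{33} = u_3 * v_3 = 1 * -4 = -4
Tr(T) = -32 + -16 + -4 = -52

-52


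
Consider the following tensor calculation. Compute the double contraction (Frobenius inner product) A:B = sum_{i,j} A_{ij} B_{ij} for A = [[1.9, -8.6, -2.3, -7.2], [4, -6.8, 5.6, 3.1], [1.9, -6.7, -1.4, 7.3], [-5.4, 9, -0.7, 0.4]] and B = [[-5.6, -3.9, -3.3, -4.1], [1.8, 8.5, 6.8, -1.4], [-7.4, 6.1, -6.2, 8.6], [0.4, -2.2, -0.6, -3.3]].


A:B = sum over all i,j of A_{ij} * B_{ij}.
Row 1: 1.9*-5.6=-10.64, -8.6*-3.9=33.54, -2.3*-3.3=7.59, -7.2*-4.1=29.52 => row sum = 60.01
Row 2: 4*1.8=7.2, -6.8*8.5=-57.8, 5.6*6.8=38.08, 3.1*-1.4=-4.34 => row sum = -16.86
Row 3: 1.9*-7.4=-14.06, -6.7*6.1=-40.87, -1.4*-6.2=8.68, 7.3*8.6=62.78 => row sum = 16.53
Row 4: -5.4*0.4=-2.16, 9*-2.2=-19.8, -0.7*-0.6=0.42, 0.4*-3.3=-1.32 => row sum = -22.86
Total = 60.01 + -16.86 + 16.53 + -22.86 = 36.82

36.82


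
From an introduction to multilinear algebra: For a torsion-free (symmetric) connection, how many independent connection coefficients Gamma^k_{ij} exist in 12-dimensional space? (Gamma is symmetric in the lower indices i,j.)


Christoffel symbols Gamma^k_{ij} are symmetric in i,j, so there are d * d(d+1)/2 independent symbols.
d = 12
d(d+1)/2 = 12 * 13 / 2 = 78
Total = 12 * 78 = 936

936


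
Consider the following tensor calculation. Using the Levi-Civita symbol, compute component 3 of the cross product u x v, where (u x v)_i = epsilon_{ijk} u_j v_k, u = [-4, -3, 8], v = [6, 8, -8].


(u x v)_3 = sum_{j,k} epsilon_{3jk} u_j v_k. Only permutations of (1,2,3) contribute; the two non-zero terms are:
eps_{312} u_1 v_2 = 1 * -4 * 8 = -32
eps_{321} u_2 v_1 = -1 * -3 * 6 = 18
(u x v)_3 = -14

-14


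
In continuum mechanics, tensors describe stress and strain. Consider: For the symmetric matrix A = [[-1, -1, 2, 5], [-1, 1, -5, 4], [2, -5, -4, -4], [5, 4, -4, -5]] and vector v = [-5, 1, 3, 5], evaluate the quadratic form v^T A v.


First compute Av:
(Av)_1 = -1*-5 + -1*1 + 2*3 + 5*5 = 35
(Av)_2 = -1*-5 + 1*1 + -5*3 + 4*5 = 11
(Av)_3 = 2*-5 + -5*1 + -4*3 + -4*5 = -47
(Av)_4 = 5*-5 + 4*1 + -4*3 + -5*5 = -58
Av = [35, 11, -47, -58]
Then v^T (Av) = -5*35 + 1*11 + 3*-47 + 5*-58
= -175 + 11 + -141 + -290 = -595

-595


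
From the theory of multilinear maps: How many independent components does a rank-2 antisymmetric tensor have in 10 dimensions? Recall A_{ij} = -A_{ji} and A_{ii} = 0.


An antisymmetric rank-2 tensor satisfies A_{ij} = -A_{ji}, so diagonal entries are zero.
The independent components are the upper-triangular entries: C(n, 2) = n(n-1)/2.
n = 10
C(10, 2) = 10 * 9 / 2 = 90 / 2 = 45

45


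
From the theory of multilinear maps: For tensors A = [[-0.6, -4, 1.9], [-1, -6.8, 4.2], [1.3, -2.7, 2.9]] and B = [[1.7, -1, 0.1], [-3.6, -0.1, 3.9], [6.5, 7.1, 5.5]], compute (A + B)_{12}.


Tensor addition is component-wise: (A + B)_{ij} = A_{ij} + B_{ij}.
A_{12} = -4
B_{12} = -1
(A + B)_{12} = -4 + -1 = -5

-5


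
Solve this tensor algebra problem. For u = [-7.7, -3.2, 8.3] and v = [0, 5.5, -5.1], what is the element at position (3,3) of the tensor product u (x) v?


The outer product entry T_{ij} = u_i * v_j.
We need i=3, j=3.
u_3 = 8.3, v_3 = -5.1
T_{3,3} = 8.3 * -5.1 = -42.33

-42.33


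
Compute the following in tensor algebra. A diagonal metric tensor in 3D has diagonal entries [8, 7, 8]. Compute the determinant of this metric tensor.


For a diagonal metric, the determinant is the product of diagonal entries.
Diagonal entries: 8, 7, 8
det(g) = 8 * 7 * 8 = 448

448


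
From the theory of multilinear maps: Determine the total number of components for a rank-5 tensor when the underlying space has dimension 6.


The number of components of a rank-r tensor in d dimensions is d^r.
Here d = 6 and r = 5.
6^5 = 7776

7776


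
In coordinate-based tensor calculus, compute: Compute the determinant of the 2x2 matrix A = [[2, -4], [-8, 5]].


For a 2x2 matrix [[a, b], [c, d]], det = a*d - b*c.
a = 2, b = -4, c = -8, d = 5
a*d = 2 * 5 = 10
b*c = -4 * -8 = 32
det = 10 - 32 = -22

-22


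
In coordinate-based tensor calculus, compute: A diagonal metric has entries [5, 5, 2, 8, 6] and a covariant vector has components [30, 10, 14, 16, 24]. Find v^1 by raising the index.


To raise an index with a diagonal metric: v^i = v_i / g_{ii}.
For index 1: v_1 = 30, g_{11} = 5
v^1 = 30 / 5 = 6

6


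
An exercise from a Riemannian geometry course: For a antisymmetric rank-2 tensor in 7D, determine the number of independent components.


A antisymmetric rank-2 tensor in d dimensions has d(d-1)/2 independent components.
d = 7
d(d-1)/2 = 7 * 6 / 2 = 42 / 2 = 21

21


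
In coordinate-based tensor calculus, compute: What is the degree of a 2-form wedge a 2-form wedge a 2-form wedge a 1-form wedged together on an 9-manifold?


The degree of a wedge product is the sum of the degrees of the individual forms.
Degrees: 2, 2, 2, 1
Total degree = 2 + 2 + 2 + 1 = 7

7


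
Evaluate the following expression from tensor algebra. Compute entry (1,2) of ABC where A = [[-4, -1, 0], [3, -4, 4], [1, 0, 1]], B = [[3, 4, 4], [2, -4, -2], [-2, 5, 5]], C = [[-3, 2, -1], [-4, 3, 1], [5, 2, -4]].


(ABC)_{12} = sum_m (AB)_{1m} C_{m2}. First compute row 1 of AB.
(AB)_{11} = -4*3 + -1*2 + 0*-2 = -14
(AB)_{12} = -4*4 + -1*-4 + 0*5 = -12
(AB)_{13} = -4*4 + -1*-2 + 0*5 = -14
Now contract with column 2 of C:
(AB)_{11} * C_{12} = -14 * 2 = -28
(AB)_{12} * C_{22} = -12 * 3 = -36
(AB)_{13} * C_{32} = -14 * 2 = -28
(ABC)_{12} = -28 + -36 + -28 = -92

-92


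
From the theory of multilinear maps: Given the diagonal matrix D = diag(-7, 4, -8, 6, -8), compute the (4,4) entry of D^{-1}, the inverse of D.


For a diagonal matrix, the inverse has entries (D^{-1})_{ii} = 1/d_{ii}.
The diagonal entries are: d_{11} = -7, d_{22} = 4, d_{33} = -8, d_{44} = 6, d_{55} = -8
We need (D^{-1})_{44} = 1/d_{44} = 1/6 = 1/6

1/6


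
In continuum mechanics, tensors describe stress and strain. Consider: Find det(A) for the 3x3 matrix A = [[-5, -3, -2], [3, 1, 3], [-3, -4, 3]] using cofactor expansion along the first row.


Expanding along the first row, det(A) = a11*M_11 - a12*M_12 + a13*M_13, where M_1j is the (1,j) minor.
Minor M_11 = 1*3 - 3*-4 = 15
Minor M_12 = 3*3 - 3*-3 = 18
Minor M_13 = 3*-4 - 1*-3 = -9
det = -5*(15) - -3*(18) + -2*(-9)
    = -75 - -54 + 18
    = -3

-3


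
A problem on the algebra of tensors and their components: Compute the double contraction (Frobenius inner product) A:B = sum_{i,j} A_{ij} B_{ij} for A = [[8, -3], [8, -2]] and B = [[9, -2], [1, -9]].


A:B = sum over all i,j of A_{ij} * B_{ij}.
Row 1: 8*9=72, -3*-2=6 => row sum = 78
Row 2: 8*1=8, -2*-9=18 => row sum = 26
Total = 78 + 26 = 104

104


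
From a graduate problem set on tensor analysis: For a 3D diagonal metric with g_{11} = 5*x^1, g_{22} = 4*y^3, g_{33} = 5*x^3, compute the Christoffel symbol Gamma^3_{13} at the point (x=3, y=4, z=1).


For a diagonal metric, Gamma^k_{ij} = (1/2) g^{kk} (dg_{ik}/dx_j + dg_{jk}/dx_i - dg_{ij}/dx_k).
The metric is diagonal, so g_{ab} = 0 for a != b.
At the given point: g_{11} = 15, g_{22} = 256, g_{33} = 135
g^{33} = 1/135
dg_{13}/dx_3 = 0 (off-diagonal)
dg_{33}/dx_1 = dg_{33}/dx_1 = 135
dg_{13}/dx_3 = 0 (off-diagonal)
Numerator = 0 + 135 - 0 = 135
Gamma^3_{13} = 135 / (2 * 135) = 1/2

1/2


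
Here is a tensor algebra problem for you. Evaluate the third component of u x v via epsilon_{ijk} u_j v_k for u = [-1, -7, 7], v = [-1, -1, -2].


(u x v)_3 = sum_{j,k} epsilon_{3jk} u_j v_k. Only permutations of (1,2,3) contribute; the two non-zero terms are:
eps_{312} u_1 v_2 = 1 * -1 * -1 = 1
eps_{321} u_2 v_1 = -1 * -7 * -1 = -7
(u x v)_3 = -6

-6


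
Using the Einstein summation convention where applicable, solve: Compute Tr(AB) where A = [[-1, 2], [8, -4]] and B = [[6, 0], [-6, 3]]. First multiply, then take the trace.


Tr(AB) = sum_i (AB)_{ii} where (AB)_{ii} = sum_k A_{ik} B_{ki}.
(AB)_{11} = -1*6 + 2*-6 = -18
(AB)_{22} = 8*0 + -4*3 = -12
Tr(AB) = -18 + -12 = -30

-30


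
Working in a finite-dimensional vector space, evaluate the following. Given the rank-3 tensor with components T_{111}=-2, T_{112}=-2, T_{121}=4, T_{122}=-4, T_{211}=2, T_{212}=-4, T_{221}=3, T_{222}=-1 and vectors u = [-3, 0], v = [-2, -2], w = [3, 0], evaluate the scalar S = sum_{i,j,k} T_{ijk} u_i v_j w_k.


S = sum over i,j,k of T_{ijk} u_i v_j w_k. Expanding all 8 terms:
T_{111}*u_1*v_1*w_1 = -2*-3*-2*3 = -36  (running total: -36)
T_{112}*u_1*v_1*w_2 = -2*-3*-2*0 = 0  (running total: -36)
T_{121}*u_1*v_2*w_1 = 4*-3*-2*3 = 72  (running total: 36)
T_{122}*u_1*v_2*w_2 = -4*-3*-2*0 = 0  (running total: 36)
T_{211}*u_2*v_1*w_1 = 2*0*-2*3 = 0  (running total: 36)
T_{212}*u_2*v_1*w_2 = -4*0*-2*0 = 0  (running total: 36)
T_{221}*u_2*v_2*w_1 = 3*0*-2*3 = 0  (running total: 36)
T_{222}*u_2*v_2*w_2 = -1*0*-2*0 = 0  (running total: 36)
S = 36

36


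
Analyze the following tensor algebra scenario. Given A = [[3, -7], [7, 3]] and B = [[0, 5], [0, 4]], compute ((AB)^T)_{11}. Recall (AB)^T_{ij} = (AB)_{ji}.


(AB)^T_{ij} = (AB)_{ji} = sum_k A_{jk} B_{ki}.
For i=1, j=1 we need (AB)_{11}:
A_{11} * B_{11} = 3 * 0 = 0
A_{12} * B_{21} = -7 * 0 = 0
Sum = 0 + 0 = 0

0


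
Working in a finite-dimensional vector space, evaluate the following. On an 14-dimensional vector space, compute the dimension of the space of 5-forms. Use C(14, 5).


The dimension of the space of p-forms on an n-dimensional space is C(n, p).
n = 14, p = 5
C(14, 5) = 14! / (5! * 9!) = 2002

2002


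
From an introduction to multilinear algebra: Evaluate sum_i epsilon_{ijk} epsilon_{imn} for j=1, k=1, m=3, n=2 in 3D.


Using the identity: epsilon_{ijk} epsilon_{imn} = delta_{jm} delta_{kn} - delta_{jn} delta_{km}.
delta_{13} = 0
delta_{12} = 0
delta_{12} = 0
delta_{13} = 0
Result = 0 * 0 - 0 * 0 = 0 - 0 = 0

0


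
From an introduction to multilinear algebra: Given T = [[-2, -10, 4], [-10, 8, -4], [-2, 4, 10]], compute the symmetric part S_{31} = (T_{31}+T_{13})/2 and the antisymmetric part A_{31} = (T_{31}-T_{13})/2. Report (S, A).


T_{31} = -2
T_{13} = 4
S_{31} = (-2 + 4)/2 = 2/2 = 1
A_{31} = (-2 - 4)/2 = -6/2 = -3
Check: S + A = 1 + -3 = -2 = T_{31}.

(1, -3)


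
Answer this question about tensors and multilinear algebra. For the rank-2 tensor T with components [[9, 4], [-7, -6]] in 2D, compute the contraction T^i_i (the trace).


The contraction (trace) of a rank-2 tensor is the sum of its diagonal elements.
Diagonal entries: A[1,1] = 9, A[2,2] = -6
Tr(A) = 9 + -6 = 3

3


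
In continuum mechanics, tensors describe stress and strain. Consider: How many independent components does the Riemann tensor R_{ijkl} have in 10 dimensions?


The Riemann tensor in d dimensions has d^2(d^2 - 1)/12 independent components.
d = 10, so d^2 = 100
d^2 - 1 = 99
d^2(d^2 - 1) = 100 * 99 = 9900
Divide by 12: 9900 / 12 = 825

825


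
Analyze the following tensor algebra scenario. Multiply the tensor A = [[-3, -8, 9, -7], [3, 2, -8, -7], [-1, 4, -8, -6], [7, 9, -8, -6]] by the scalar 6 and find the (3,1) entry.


Scalar multiplication: (cA)_{ij} = c * A_{ij}.
c = 6
A_{31} = -1
(cA)_{31} = 6 * -1 = -6

-6


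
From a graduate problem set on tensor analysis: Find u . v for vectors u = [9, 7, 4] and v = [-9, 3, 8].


The inner product u . v = sum of u_i * v_i.
Term-by-term: 9 * -9, 7 * 3, 4 * 8
Products: -81, 21, 32
Sum = -81 + 21 + 32 = -28

-28


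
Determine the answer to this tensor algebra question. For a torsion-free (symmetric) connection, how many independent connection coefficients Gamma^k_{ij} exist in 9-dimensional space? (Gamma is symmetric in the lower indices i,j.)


Christoffel symbols Gamma^k_{ij} are symmetric in i,j, so there are d * d(d+1)/2 independent symbols.
d = 9
d(d+1)/2 = 9 * 10 / 2 = 45
Total = 9 * 45 = 405

405


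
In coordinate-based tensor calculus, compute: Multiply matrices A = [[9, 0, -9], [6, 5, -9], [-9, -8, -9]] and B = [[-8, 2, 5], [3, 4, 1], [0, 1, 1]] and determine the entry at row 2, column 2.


(AB)_{ij} = sum_k A_{ik} B_{kj}.
For i=2, j=2:
A_{21} * B_{12} = 6 * 2 = 12
A_{22} * B_{22} = 5 * 4 = 20
A_{23} * B_{32} = -9 * 1 = -9
Sum = 12 + 20 + -9 = 23

23


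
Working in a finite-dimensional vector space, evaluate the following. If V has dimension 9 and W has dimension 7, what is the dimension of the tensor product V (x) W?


The dimension of a tensor product is the product of dimensions.
dim(V) = 9, dim(W) = 7
dim(V (x) W) = 9 * 7 = 63

63


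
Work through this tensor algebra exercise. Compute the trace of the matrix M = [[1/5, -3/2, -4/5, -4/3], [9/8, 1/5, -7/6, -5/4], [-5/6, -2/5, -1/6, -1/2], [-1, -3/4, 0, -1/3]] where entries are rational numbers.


The trace is the sum of diagonal entries.
Diagonal: M[1,1] = 1/5, M[2,2] = 1/5, M[3,3] = -1/6, M[4,4] = -1/3
Tr(M) = 1/5 + 1/5 + -1/6 + -1/3
Computing step by step:
After adding M[1,1]: 1/5
After adding M[2,2]: 2/5
After adding M[3,3]: 7/30
After adding M[4,4]: -1/10
Tr(M) = -1/10

-1/10


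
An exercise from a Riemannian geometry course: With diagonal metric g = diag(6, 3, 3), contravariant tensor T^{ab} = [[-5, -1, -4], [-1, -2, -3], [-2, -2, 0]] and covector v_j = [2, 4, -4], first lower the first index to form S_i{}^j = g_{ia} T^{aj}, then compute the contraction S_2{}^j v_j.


Step 1: lower the first index. For a diagonal metric, g_{ia} T^{aj} = g_{ii} T^{ij} (no sum on i).
g_{22} = 3
S_2{}^1 = 3 * T^{21} = 3 * -1 = -3
S_2{}^2 = 3 * T^{22} = 3 * -2 = -6
S_2{}^3 = 3 * T^{23} = 3 * -3 = -9
Step 2: contract S_2{}^j with v_j.
S_2{}^1 * v_1 = -3 * 2 = -6
S_2{}^2 * v_2 = -6 * 4 = -24
S_2{}^3 * v_3 = -9 * -4 = 36
Result = -6 + -24 + 36 = 6

6


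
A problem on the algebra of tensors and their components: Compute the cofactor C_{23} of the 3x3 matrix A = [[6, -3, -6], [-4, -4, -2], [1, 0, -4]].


To find cofactor C_{23}, delete row 2 and column 3.
The resulting 2x2 submatrix is: [[6, -3], [1, 0]]
Minor M_{23} = 6*0 - -3*1
  = 0 - -3 = 3
Sign = (-1)^(2+3) = (-1)^5 = -1
Cofactor C_{23} = -1 * 3 = -3

-3


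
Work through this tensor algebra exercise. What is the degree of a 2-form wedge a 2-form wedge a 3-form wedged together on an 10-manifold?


The degree of a wedge product is the sum of the degrees of the individual forms.
Degrees: 2, 2, 3
Total degree = 2 + 2 + 3 = 7

7


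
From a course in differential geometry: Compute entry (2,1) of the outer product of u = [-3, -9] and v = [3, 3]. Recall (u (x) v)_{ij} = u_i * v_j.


The outer product entry T_{ij} = u_i * v_j.
We need i=2, j=1.
u_2 = -9, v_1 = 3
T_{2,1} = -9 * 3 = -27

-27


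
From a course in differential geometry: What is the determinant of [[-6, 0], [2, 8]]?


For a 2x2 matrix [[a, b], [c, d]], det = a*d - b*c.
a = -6, b = 0, c = 2, d = 8
a*d = -6 * 8 = -48
b*c = 0 * 2 = 0
det = -48 - 0 = -48

-48


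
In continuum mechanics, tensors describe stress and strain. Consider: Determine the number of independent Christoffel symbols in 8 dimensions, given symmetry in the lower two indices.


Christoffel symbols Gamma^k_{ij} are symmetric in i,j, so there are d * d(d+1)/2 independent symbols.
d = 8
d(d+1)/2 = 8 * 9 / 2 = 36
Total = 8 * 36 = 288

288


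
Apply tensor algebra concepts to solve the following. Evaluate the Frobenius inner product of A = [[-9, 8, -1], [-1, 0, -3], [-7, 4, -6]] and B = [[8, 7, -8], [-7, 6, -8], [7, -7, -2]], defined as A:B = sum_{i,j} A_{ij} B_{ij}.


A:B = sum over all i,j of A_{ij} * B_{ij}.
Row 1: -9*8=-72, 8*7=56, -1*-8=8 => row sum = -8
Row 2: -1*-7=7, 0*6=0, -3*-8=24 => row sum = 31
Row 3: -7*7=-49, 4*-7=-28, -6*-2=12 => row sum = -65
Total = -8 + 31 + -65 = -42

-42


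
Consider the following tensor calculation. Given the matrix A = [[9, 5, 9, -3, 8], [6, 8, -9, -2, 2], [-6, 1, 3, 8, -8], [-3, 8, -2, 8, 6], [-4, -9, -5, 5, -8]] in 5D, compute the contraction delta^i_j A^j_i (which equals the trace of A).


The contraction (trace) of a rank-2 tensor is the sum of its diagonal elements.
Diagonal entries: A[1,1] = 9, A[2,2] = 8, A[3,3] = 3, A[4,4] = 8, A[5,5] = -8
Tr(A) = 9 + 8 + 3 + 8 + -8 = 20

20


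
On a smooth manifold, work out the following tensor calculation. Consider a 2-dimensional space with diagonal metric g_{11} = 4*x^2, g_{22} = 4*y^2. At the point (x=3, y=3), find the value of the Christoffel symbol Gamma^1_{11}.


For a diagonal metric, Gamma^k_{ij} = (1/2) g^{kk} (dg_{ik}/dx_j + dg_{jk}/dx_i - dg_{ij}/dx_k).
The metric is diagonal, so g_{ab} = 0 for a != b.
At the given point: g_{11} = 36, g_{22} = 36
g^{11} = 1/36
dg_{11}/dx_1 = dg_{11}/dx_1 = 24
dg_{11}/dx_1 = dg_{11}/dx_1 = 24
dg_{11}/dx_1 = dg_{11}/dx_1 = 24
Numerator = 24 + 24 - 24 = 24
Gamma^1_{11} = 24 / (2 * 36) = 1/3

1/3


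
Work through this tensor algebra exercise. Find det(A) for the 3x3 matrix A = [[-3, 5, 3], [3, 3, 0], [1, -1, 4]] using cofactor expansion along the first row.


Expanding along the first row, det(A) = a11*M_11 - a12*M_12 + a13*M_13, where M_1j is the (1,j) minor.
Minor M_11 = 3*4 - 0*-1 = 12
Minor M_12 = 3*4 - 0*1 = 12
Minor M_13 = 3*-1 - 3*1 = -6
det = -3*(12) - 5*(12) + 3*(-6)
    = -36 - 60 + -18
    = -114

-114


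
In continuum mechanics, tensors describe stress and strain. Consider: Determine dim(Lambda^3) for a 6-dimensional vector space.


The dimension of the space of p-forms on an n-dimensional space is C(n, p).
n = 6, p = 3
C(6, 3) = 6! / (3! * 3!) = 20

20


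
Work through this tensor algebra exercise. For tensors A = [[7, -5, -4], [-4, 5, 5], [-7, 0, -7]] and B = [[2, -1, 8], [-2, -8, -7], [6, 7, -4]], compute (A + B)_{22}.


Tensor addition is component-wise: (A + B)_{ij} = A_{ij} + B_{ij}.
A_{22} = 5
B_{22} = -8
(A + B)_{22} = 5 + -8 = -3

-3


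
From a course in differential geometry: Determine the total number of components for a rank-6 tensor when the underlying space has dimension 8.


The number of components of a rank-r tensor in d dimensions is d^r.
Here d = 8 and r = 6.
8^6 = 262144

262144


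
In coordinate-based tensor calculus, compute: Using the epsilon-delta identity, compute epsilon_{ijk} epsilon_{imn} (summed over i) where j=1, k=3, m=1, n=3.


Using the identity: epsilon_{ijk} epsilon_{imn} = delta_{jm} delta_{kn} - delta_{jn} delta_{km}.
delta_{11} = 1
delta_{33} = 1
delta_{13} = 0
delta_{31} = 0
Result = 1 * 1 - 0 * 0 = 1 - 0 = 1

1


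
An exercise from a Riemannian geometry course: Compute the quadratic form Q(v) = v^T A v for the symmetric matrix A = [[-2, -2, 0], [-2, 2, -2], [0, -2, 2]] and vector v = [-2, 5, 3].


First compute Av:
(Av)_1 = -2*-2 + -2*5 + 0*3 = -6
(Av)_2 = -2*-2 + 2*5 + -2*3 = 8
(Av)_3 = 0*-2 + -2*5 + 2*3 = -4
Av = [-6, 8, -4]
Then v^T (Av) = -2*-6 + 5*8 + 3*-4
= 12 + 40 + -12 = 40

40


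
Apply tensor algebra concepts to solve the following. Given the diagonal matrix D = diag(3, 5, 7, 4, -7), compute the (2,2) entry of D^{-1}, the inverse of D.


For a diagonal matrix, the inverse has entries (D^{-1})_{ii} = 1/d_{ii}.
The diagonal entries are: d_{11} = 3, d_{22} = 5, d_{33} = 7, d_{44} = 4, d_{55} = -7
We need (D^{-1})_{22} = 1/d_{22} = 1/5 = 1/5

1/5


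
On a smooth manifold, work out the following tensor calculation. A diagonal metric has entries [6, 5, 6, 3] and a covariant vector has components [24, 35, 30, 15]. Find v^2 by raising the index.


To raise an index with a diagonal metric: v^i = v_i / g_{ii}.
For index 2: v_2 = 35, g_{22} = 5
v^2 = 35 / 5 = 7

7


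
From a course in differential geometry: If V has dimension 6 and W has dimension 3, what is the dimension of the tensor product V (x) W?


The dimension of a tensor product is the product of dimensions.
dim(V) = 6, dim(W) = 3
dim(V (x) W) = 6 * 3 = 18

18


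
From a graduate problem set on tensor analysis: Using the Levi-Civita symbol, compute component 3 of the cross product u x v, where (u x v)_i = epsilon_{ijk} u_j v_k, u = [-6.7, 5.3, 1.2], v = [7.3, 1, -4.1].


(u x v)_3 = sum_{j,k} epsilon_{3jk} u_j v_k. Only permutations of (1,2,3) contribute; the two non-zero terms are:
eps_{312} u_1 v_2 = 1 * -6.7 * 1 = -6.7
eps_{321} u_2 v_1 = -1 * 5.3 * 7.3 = -38.69
(u x v)_3 = -45.39

-45.39
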